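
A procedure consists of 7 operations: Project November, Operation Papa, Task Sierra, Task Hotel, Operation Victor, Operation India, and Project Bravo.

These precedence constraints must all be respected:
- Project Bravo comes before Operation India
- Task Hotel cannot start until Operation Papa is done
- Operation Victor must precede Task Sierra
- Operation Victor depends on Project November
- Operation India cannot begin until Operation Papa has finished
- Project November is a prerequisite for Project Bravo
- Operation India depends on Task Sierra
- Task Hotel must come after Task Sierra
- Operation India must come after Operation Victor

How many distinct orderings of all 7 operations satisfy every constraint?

The operations with no prerequisites are Project November, Operation Papa; any of them can be placed first.
Systematically extending each partial ordering one operation at a time and counting, there are 34 complete orderings.

34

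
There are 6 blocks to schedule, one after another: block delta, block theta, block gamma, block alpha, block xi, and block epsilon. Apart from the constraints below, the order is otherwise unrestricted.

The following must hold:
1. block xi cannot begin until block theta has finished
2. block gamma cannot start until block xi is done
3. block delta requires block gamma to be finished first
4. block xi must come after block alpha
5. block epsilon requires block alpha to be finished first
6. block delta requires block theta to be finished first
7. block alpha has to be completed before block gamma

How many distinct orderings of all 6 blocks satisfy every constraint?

9

The blocks with no prerequisites are block theta, block alpha; any of them can be placed first.
Counting all ways to extend the partial order to a total order gives 9.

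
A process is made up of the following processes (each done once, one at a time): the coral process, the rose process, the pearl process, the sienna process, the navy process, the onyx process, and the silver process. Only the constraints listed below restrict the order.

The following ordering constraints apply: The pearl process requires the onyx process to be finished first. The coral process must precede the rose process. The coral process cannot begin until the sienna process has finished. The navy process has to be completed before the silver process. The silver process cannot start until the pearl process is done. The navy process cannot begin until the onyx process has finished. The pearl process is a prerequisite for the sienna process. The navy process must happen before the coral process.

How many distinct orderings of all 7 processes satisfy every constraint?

11

The onyx process is the only process with nothing required before it, so every ordering starts there.
Enumerating by repeatedly choosing an available process (one whose prerequisites are all placed) gives 11 distinct complete orderings.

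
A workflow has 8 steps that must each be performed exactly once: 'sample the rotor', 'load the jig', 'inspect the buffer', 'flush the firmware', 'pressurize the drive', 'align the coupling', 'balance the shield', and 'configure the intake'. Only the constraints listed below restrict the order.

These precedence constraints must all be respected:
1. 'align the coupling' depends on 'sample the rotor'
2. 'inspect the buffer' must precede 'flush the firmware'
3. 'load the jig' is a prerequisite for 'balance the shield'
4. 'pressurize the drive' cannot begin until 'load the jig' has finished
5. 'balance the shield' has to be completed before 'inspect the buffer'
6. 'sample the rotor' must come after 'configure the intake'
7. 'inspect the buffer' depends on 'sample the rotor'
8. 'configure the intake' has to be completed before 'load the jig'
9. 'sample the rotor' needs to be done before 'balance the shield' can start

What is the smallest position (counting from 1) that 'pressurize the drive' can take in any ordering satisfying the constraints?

Every step that must precede 'pressurize the drive' has to come before it. Tracing all chains that end at 'pressurize the drive', those steps are: 'load the jig', 'configure the intake' — 2 in total.
With 2 mandatory predecessors, the earliest 'pressurize the drive' can sit is position 2+1 = 3, and placing just those 2 first achieves it.

3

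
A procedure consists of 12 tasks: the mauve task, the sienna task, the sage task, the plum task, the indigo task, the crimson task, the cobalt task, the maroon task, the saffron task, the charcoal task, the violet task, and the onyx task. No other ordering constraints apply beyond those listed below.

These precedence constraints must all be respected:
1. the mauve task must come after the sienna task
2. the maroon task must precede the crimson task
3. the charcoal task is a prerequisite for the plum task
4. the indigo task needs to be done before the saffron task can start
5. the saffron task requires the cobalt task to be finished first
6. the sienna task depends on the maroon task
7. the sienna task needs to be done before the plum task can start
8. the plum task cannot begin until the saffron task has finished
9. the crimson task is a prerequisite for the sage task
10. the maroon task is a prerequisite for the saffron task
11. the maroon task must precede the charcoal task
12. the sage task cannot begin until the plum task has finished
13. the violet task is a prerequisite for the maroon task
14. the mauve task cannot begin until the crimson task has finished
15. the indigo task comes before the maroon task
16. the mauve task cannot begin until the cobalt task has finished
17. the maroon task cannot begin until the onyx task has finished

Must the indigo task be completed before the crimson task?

Following the dependencies: the indigo task → the maroon task → the crimson task.
Hence the indigo task necessarily comes before the crimson task.

Yes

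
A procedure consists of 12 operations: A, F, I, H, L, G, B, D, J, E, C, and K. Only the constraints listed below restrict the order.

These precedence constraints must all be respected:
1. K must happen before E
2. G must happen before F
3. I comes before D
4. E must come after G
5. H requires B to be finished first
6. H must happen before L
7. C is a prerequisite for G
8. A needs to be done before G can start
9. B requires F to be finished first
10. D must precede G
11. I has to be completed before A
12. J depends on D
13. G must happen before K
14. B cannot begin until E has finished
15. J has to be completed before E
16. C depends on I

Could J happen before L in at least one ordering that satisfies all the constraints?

The constraints force J before L, so yes — every valid ordering has J earlier.

Yes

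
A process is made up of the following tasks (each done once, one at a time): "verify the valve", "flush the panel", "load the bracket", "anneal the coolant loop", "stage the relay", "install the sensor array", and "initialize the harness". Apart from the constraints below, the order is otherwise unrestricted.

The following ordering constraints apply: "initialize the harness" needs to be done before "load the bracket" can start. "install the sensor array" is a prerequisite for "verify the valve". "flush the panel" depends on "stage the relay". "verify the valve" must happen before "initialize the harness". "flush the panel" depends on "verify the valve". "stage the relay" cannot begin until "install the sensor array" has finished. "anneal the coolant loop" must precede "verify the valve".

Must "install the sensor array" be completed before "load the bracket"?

There is a constraint chain "install the sensor array" → "verify the valve" → "initialize the harness" → "load the bracket".
That forces "install the sensor array" before "load the bracket" in every valid schedule.

Yes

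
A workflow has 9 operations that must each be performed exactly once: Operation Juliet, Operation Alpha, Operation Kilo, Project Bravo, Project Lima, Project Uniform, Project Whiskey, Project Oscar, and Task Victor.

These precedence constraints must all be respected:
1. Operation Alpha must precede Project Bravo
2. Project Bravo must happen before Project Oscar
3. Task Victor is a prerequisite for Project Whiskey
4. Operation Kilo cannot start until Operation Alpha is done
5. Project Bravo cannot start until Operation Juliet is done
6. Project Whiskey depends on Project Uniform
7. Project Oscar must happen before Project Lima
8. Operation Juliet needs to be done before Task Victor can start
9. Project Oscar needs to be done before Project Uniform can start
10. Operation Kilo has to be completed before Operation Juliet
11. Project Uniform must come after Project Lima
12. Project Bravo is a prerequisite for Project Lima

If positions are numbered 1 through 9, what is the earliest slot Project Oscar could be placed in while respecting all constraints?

Working backwards through the constraints from Project Oscar, its full set of required predecessors is Operation Juliet, Operation Alpha, Operation Kilo, Project Bravo — 4 of them.
With 4 mandatory predecessors, the earliest Project Oscar can sit is position 4+1 = 5, and placing just those 4 first achieves it.

5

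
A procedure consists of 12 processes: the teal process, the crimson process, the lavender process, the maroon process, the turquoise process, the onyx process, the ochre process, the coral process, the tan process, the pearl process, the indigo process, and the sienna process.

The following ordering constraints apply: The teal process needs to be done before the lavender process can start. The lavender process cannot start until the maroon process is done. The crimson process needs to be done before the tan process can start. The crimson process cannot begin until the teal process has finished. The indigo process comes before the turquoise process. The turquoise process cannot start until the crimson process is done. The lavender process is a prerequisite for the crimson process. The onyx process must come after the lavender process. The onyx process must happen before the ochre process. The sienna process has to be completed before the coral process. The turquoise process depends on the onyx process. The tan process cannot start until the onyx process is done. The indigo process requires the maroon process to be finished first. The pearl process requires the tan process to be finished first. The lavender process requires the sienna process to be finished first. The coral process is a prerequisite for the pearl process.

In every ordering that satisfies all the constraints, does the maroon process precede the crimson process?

Yes

Chaining the stated constraints: the maroon process → the lavender process → the crimson process.
That forces the maroon process before the crimson process in every valid schedule.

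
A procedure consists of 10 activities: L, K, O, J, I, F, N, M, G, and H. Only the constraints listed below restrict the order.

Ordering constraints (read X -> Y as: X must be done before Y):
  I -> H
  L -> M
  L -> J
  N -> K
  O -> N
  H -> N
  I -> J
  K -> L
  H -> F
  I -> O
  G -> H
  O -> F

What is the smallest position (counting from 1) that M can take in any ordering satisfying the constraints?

The activities that are forced before M, directly or transitively, are L, K, O, I, N, G, H. That's 7 activities.
With 7 mandatory predecessors, the earliest M can sit is position 7+1 = 8, and placing just those 7 first achieves it.

8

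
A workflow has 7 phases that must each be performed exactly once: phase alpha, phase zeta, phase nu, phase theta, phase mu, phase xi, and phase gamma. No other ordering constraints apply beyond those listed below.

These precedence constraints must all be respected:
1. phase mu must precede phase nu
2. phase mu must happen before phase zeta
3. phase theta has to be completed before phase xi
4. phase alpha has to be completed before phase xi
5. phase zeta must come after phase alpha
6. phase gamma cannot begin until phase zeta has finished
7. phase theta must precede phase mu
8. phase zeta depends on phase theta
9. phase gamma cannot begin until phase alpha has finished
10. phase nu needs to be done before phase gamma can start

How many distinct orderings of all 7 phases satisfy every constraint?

2 phases have no prerequisites (phase alpha, phase theta), so any of them could come first.
Counting all ways to extend the partial order to a total order gives 31.

31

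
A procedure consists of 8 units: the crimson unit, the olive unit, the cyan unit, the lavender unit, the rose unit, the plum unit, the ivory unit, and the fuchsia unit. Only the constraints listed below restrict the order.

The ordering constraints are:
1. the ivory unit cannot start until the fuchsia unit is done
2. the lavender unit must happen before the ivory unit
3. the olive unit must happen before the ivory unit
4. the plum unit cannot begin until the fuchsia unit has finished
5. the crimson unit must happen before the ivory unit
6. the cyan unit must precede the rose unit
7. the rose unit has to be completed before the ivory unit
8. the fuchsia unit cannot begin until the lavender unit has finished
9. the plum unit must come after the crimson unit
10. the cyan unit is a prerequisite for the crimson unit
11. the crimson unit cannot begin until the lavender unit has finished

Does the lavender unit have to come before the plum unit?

Yes

Chaining the stated constraints: the lavender unit → the crimson unit → the plum unit.
That forces the lavender unit before the plum unit in every valid schedule.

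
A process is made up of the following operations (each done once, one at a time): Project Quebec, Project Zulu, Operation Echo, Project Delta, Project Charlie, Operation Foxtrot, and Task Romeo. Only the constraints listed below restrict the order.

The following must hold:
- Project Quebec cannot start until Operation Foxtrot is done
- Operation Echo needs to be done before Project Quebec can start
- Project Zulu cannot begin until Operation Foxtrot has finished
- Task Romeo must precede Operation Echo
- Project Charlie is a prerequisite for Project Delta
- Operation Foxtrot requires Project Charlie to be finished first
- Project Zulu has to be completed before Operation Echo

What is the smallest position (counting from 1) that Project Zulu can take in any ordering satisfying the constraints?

Every operation that must precede Project Zulu has to come before it. Tracing all chains that end at Project Zulu, those operations are: Project Charlie, Operation Foxtrot — 2 in total.
With 2 mandatory predecessors, the earliest Project Zulu can sit is position 2+1 = 3, and placing just those 2 first achieves it.

3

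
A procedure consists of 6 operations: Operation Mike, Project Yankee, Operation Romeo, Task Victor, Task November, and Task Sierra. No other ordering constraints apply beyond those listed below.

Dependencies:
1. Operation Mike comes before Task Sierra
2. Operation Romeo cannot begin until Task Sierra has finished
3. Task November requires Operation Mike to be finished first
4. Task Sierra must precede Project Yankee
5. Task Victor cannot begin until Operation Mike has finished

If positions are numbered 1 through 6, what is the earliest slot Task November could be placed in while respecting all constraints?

The only operation forced before Task November (directly or transitively) is Operation Mike.
With 1 mandatory predecessor, the earliest Task November can sit is position 1+1 = 2, and placing just that one first achieves it.

2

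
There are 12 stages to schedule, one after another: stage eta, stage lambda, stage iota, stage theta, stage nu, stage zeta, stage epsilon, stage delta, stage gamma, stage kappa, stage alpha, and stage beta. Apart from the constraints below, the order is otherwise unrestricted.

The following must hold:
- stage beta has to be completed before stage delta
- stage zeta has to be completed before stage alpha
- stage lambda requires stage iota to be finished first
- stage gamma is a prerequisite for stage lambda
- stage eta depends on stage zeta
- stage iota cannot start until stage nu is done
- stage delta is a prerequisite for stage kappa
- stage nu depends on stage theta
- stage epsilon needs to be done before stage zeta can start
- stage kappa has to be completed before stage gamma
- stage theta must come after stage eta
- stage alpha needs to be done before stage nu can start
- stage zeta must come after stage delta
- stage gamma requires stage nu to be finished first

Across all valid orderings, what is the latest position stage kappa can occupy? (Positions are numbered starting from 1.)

10

The stages that are forced after stage kappa, directly or by a chain of constraints, are stage lambda, stage gamma. That's 2 stages.
With 2 mandatory successors out of 12 stages total, the latest slot for stage kappa is 12−2 = 10, and it's reachable by doing all non-successors before stage kappa.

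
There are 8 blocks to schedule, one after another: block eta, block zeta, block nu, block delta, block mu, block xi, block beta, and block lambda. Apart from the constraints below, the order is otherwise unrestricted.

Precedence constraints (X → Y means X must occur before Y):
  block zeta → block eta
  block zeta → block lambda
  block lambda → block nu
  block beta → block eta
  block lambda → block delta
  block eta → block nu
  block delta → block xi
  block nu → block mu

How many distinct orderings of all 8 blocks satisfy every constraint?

The blocks with no prerequisites are block zeta, block beta; any of them can be placed first.
Enumerating by repeatedly choosing an available block (one whose prerequisites are all placed) gives 47 distinct complete orderings.

47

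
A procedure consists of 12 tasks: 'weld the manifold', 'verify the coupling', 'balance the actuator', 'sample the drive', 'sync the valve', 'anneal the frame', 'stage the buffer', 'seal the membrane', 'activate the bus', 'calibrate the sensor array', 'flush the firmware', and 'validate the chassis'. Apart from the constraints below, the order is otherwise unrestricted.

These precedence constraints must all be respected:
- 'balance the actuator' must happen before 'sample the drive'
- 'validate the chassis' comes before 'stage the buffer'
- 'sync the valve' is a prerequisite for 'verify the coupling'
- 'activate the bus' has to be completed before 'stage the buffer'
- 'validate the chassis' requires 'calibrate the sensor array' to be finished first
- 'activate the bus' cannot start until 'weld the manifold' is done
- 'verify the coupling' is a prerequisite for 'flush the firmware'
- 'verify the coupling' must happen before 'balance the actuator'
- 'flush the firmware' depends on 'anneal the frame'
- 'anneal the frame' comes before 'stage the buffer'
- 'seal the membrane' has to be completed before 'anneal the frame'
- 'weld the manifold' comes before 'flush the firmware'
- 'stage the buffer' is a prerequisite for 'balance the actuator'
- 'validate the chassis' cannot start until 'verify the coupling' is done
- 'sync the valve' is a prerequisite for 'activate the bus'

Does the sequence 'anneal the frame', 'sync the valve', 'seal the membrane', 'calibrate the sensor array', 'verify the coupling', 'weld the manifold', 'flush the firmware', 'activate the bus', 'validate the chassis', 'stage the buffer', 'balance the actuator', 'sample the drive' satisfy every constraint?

No

In the proposed order, 'anneal the frame' appears before 'seal the membrane'.
Since 'seal the membrane' is required before 'anneal the frame', the ordering is invalid.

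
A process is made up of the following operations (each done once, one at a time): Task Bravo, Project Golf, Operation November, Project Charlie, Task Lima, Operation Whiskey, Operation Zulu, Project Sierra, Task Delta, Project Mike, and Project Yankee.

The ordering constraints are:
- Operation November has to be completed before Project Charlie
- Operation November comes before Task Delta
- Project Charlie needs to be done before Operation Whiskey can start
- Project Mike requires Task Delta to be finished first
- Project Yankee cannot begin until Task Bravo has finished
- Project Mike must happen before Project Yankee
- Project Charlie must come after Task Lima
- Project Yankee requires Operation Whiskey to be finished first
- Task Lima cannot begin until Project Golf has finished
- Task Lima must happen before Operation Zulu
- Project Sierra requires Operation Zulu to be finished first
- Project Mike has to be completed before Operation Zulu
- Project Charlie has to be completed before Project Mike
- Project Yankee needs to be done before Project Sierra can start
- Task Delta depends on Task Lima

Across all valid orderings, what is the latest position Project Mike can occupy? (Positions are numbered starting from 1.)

8

Every operation that must follow Project Mike has to come after it. Tracing all chains starting from Project Mike, those operations are: Operation Zulu, Project Sierra, Project Yankee — 3 in total.
With 3 mandatory successors out of 11 operations total, the latest slot for Project Mike is 11−3 = 8, and it's reachable by doing all non-successors before Project Mike.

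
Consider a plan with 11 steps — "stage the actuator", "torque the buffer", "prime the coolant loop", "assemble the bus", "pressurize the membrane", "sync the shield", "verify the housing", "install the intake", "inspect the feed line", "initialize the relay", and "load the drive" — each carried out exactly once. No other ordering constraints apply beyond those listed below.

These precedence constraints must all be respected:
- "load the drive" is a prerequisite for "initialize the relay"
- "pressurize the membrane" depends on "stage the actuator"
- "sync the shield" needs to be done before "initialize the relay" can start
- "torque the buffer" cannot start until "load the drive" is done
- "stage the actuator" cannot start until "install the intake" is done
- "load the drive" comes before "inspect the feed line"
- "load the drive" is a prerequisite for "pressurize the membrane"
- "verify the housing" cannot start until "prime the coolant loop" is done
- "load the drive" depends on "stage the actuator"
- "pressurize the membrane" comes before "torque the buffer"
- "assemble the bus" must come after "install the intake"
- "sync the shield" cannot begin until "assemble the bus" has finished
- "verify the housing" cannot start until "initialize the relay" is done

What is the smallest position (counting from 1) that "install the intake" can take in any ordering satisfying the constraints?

Nothing is required before "install the intake"; it can be the very first step.

1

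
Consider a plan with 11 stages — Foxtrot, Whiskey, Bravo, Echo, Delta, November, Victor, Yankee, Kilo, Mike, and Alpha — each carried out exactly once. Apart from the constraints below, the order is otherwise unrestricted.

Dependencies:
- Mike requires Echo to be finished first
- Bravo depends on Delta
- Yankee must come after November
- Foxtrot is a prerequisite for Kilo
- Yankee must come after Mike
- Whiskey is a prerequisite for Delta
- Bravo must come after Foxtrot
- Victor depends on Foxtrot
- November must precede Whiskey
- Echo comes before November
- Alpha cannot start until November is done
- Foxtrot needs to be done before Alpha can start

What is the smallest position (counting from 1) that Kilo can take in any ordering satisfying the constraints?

The only stage forced before Kilo (directly or transitively) is Foxtrot.
With 1 mandatory predecessor, the earliest Kilo can sit is position 1+1 = 2, and placing just that one first achieves it.

2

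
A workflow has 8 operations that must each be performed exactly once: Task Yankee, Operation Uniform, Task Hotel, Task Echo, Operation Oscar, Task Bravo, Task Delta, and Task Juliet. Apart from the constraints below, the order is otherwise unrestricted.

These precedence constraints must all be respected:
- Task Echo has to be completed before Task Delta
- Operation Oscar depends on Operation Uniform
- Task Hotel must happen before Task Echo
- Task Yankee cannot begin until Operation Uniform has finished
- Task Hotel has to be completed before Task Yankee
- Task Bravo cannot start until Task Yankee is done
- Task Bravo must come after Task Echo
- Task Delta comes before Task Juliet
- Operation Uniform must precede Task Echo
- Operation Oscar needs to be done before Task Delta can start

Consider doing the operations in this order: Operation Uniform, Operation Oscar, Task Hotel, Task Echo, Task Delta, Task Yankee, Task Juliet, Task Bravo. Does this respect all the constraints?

Checking each listed constraint against this order: for instance, Operation Uniform is in position 1 and Task Yankee in position 6, so that constraint holds — and the remaining constraints check out the same way.

Yes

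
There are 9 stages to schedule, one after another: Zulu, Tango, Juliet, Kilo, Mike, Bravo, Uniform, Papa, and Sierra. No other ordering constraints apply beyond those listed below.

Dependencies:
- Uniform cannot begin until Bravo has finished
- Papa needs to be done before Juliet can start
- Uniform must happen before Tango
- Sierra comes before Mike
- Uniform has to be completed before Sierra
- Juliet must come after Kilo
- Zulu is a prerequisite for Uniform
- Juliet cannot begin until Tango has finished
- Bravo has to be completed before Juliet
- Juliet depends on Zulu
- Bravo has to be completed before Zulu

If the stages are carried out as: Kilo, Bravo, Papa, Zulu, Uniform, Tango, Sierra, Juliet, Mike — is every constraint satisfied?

Yes

Going through the constraints one by one, each required predecessor appears earlier in the sequence than its dependent — e.g. Kilo (position 1) is before Juliet (position 8), as required.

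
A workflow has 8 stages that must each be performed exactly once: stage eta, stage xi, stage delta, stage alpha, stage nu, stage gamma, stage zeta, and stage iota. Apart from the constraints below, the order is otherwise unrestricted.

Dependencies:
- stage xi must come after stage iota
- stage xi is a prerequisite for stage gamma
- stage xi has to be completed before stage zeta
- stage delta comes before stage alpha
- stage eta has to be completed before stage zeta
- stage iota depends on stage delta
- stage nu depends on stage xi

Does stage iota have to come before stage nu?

Yes

There is a constraint chain stage iota → stage xi → stage nu.
So stage iota must precede stage nu in any valid ordering.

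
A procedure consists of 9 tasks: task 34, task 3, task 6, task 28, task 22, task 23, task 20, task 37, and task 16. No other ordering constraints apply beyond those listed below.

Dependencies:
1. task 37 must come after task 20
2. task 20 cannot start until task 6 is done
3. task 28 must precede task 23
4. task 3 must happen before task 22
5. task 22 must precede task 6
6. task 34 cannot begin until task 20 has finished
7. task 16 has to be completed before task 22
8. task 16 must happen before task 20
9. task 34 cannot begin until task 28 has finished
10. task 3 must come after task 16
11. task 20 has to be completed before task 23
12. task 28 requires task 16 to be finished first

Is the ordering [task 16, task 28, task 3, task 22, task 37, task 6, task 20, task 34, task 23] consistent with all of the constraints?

The sequence places task 37 ahead of task 20.
But one of the constraints requires task 20 before task 37, so this ordering violates it.

No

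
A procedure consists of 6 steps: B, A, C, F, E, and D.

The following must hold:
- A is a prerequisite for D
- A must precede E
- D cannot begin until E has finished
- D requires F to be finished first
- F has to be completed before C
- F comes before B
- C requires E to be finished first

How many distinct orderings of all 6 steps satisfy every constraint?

24

The steps with no prerequisites are A, F; any of them can be placed first.
Systematically extending each partial ordering one step at a time and counting, there are 24 complete orderings.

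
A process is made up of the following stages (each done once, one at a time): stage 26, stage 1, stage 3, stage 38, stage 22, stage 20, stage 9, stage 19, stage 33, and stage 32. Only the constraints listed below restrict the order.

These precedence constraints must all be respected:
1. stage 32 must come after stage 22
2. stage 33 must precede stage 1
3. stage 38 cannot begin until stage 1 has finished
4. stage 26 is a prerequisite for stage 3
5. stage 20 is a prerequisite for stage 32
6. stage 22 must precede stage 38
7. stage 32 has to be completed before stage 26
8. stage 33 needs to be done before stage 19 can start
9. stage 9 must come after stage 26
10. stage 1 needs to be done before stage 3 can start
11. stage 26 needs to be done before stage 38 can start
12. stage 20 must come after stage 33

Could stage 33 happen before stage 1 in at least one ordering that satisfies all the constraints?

Yes

Every valid ordering already has stage 33 before stage 1 (the constraints require it), so in particular at least one does.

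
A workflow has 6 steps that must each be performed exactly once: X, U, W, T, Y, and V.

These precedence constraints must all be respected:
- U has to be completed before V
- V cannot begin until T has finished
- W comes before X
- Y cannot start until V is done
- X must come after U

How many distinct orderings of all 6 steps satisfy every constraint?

26

3 steps have no prerequisites (U, W, T), so any of them could come first.
Counting all ways to extend the partial order to a total order gives 26.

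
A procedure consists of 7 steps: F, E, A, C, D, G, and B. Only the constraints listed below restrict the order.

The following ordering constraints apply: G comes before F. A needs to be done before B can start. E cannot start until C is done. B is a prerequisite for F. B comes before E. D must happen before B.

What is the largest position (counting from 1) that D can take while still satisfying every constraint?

Every step that must follow D has to come after it. Tracing all chains starting from D, those steps are: F, E, B — 3 in total.
So at least 3 steps follow D, putting D no later than position 4. That position is achievable by scheduling everything else first.

4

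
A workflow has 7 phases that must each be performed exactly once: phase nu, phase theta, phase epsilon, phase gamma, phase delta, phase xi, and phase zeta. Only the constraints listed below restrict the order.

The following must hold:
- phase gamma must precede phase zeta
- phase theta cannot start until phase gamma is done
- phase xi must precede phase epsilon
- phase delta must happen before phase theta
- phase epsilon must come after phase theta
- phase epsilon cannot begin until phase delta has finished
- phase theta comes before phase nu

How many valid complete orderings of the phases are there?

93

The phases with no prerequisites are phase gamma, phase delta, phase xi; any of them can be placed first.
Enumerating by repeatedly choosing an available phase (one whose prerequisites are all placed) gives 93 distinct complete orderings.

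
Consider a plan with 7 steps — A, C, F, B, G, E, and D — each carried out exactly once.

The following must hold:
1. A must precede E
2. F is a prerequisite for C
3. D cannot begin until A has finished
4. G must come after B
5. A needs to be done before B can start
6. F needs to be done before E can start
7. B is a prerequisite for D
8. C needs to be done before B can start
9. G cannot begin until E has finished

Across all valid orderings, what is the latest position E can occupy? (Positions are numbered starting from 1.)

6

Following the constraints forward from E, its only required successor is G.
With 1 mandatory successor out of 7 steps total, the latest slot for E is 7−1 = 6, and it's reachable by doing all non-successors before E.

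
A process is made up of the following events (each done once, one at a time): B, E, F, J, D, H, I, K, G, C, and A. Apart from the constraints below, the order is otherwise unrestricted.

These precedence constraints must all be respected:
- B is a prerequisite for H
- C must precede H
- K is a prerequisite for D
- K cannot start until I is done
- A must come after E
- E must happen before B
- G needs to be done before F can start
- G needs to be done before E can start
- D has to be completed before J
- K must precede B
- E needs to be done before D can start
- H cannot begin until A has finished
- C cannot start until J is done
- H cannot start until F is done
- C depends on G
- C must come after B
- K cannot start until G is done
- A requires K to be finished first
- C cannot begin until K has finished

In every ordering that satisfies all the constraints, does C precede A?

No

Nothing in the constraints links C and A; they are unordered relative to each other.
A valid ordering placing A before C exists, so the answer is no.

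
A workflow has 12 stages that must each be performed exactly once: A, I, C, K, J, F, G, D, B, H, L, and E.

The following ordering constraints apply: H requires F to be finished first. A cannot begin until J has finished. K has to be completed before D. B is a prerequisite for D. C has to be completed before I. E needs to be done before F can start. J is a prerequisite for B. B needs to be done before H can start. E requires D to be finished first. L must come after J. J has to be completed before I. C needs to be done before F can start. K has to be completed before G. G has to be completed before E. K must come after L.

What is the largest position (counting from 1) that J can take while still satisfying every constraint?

2

Every stage that must follow J has to come after it. Tracing all chains starting from J, those stages are: A, I, K, F, G, D, B, H, L, E — 10 in total.
So at least 10 stages follow J, putting J no later than position 2. That position is achievable by scheduling everything else first.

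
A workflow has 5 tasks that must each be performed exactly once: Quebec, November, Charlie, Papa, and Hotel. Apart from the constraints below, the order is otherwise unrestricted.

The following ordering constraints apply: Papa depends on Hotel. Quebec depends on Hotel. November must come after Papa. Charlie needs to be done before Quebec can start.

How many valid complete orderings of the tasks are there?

9

2 tasks have no prerequisites (Charlie, Hotel), so any of them could come first.
Systematically extending each partial ordering one task at a time and counting, there are 9 complete orderings.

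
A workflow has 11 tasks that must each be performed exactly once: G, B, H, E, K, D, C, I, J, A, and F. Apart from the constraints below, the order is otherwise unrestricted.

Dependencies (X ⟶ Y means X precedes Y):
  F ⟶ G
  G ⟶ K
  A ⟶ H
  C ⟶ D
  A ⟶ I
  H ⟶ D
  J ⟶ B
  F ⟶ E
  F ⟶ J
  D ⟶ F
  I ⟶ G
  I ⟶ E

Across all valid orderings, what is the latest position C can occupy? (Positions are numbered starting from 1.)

The tasks that are forced after C, directly or by a chain of constraints, are G, B, E, K, D, J, F. That's 7 tasks.
So at least 7 tasks follow C, putting C no later than position 4. That position is achievable by scheduling everything else first.

4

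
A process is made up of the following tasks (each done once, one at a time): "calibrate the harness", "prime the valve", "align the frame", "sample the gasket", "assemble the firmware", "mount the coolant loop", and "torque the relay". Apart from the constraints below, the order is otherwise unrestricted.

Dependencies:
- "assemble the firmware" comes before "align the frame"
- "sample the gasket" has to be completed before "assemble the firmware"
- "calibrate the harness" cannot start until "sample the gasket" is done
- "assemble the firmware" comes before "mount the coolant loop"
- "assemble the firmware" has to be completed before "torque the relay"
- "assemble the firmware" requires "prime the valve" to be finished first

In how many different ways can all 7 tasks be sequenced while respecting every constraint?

66

2 tasks have no prerequisites ("prime the valve", "sample the gasket"), so any of them could come first.
Systematically extending each partial ordering one task at a time and counting, there are 66 complete orderings.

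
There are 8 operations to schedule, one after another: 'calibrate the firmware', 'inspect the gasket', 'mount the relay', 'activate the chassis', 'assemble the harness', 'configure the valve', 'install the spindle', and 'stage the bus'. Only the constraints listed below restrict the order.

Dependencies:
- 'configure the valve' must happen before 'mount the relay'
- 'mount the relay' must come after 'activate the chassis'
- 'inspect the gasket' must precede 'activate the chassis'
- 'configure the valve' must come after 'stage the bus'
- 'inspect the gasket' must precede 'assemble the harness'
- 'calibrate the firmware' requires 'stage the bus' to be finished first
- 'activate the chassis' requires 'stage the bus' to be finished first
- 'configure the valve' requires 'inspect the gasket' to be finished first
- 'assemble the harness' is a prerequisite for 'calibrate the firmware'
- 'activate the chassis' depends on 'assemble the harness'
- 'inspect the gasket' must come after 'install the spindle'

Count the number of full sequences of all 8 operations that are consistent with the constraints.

41

2 operations have no prerequisites ('install the spindle', 'stage the bus'), so any of them could come first.
Enumerating by repeatedly choosing an available operation (one whose prerequisites are all placed) gives 41 distinct complete orderings.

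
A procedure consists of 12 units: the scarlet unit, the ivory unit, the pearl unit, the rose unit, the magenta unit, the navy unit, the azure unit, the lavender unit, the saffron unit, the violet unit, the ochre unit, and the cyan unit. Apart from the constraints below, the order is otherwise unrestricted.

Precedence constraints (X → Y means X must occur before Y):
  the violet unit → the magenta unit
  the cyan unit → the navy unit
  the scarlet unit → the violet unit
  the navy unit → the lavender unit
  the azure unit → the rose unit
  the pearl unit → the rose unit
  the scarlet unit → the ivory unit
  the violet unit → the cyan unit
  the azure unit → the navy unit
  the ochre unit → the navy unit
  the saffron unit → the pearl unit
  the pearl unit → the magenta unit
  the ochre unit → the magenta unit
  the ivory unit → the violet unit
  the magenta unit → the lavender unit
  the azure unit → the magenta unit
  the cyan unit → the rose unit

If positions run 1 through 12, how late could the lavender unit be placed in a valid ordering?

No constraint forces any unit after the lavender unit, so it can be placed last, in position 12.

12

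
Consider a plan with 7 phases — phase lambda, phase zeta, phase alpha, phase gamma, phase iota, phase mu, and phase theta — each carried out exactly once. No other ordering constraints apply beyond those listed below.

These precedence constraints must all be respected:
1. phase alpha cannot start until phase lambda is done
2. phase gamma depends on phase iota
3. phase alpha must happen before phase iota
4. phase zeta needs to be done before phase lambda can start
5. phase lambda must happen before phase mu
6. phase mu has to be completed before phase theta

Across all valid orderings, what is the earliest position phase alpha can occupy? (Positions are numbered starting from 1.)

3

Working backwards through the constraints from phase alpha, its full set of required predecessors is phase lambda, phase zeta — 2 of them.
With 2 mandatory predecessors, the earliest phase alpha can sit is position 2+1 = 3, and placing just those 2 first achieves it.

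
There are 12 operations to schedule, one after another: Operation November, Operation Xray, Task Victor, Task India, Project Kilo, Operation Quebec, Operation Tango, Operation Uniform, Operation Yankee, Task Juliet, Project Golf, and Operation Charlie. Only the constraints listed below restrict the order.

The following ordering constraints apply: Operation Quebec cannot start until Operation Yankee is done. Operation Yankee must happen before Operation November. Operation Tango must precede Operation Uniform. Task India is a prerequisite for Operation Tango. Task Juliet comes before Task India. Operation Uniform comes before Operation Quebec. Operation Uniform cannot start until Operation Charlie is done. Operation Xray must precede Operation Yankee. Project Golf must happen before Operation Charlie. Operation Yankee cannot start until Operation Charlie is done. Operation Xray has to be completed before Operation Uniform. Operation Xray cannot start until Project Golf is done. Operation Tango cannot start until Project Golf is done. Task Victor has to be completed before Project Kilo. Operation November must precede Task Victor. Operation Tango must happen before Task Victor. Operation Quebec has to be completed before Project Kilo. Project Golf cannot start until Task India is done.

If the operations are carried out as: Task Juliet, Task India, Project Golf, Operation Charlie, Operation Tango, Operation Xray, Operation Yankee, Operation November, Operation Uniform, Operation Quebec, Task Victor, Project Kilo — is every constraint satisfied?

Yes

Every stated constraint is respected: Operation Tango sits at position 5, ahead of Task Victor at position 11, and each of the other listed pairs likewise has the predecessor earlier in the sequence.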